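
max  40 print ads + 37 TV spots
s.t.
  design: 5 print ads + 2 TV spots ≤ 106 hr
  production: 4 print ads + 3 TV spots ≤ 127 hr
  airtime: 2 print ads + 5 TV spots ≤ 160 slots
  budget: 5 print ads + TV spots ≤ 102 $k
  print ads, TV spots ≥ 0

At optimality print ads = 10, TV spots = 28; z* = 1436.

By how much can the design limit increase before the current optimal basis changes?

4.5

Binding constraints: design, airtime. The basis is B = [[5,2],[2,5]] with det 21.
Per unit increase in design, x* moves by d = (0.2381, -0.0952).
The basis stays optimal until production becomes binding; allowable increase = 4.5 hr.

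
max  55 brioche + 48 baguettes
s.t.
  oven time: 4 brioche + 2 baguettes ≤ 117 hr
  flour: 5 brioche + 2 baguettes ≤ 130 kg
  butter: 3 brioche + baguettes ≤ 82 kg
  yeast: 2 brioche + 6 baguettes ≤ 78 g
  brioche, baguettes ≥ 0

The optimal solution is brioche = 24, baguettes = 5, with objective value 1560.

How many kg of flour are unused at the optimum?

flour used = 5·24 + 2·5 = 130; slack = 130 − 130 = 0.

0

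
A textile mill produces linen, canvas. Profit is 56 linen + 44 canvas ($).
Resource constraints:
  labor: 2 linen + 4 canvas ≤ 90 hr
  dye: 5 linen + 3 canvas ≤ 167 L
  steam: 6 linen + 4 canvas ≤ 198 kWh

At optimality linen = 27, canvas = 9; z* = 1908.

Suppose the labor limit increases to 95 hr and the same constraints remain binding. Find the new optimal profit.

1920.5

At the optimum: labor uses 90 of 90 (binding); dye uses 162 of 167 (slack = 5); steam uses 198 of 198 (binding).
Slack constraints have shadow price 0 (complementary slackness).
The binding rows give the dual system: 2·y_labor + 6·y_steam = 56 and 4·y_labor + 4·y_steam = 44.
Solving: y_labor = 2.5, y_steam = 8.5.
Δz = y_labor·Δb = 2.5 × (5) = 12.5, so new z* = 1908 + 12.5 = 1920.5.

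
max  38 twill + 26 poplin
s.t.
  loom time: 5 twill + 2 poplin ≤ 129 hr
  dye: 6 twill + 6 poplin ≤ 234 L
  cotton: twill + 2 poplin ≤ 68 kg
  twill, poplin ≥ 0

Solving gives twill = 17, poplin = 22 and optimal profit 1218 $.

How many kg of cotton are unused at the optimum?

cotton used = 1·17 + 2·22 = 61; slack = 68 − 61 = 7.

7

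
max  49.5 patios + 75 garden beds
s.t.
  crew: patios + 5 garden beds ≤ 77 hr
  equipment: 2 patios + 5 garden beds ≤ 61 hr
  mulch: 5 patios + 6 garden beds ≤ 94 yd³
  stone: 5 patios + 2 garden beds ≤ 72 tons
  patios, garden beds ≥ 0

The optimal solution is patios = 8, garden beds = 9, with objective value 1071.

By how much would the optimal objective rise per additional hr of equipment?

6

Binding: equipment and mulch. Non-binding: crew (24 unused), stone (14 unused).
Since crew, stone are not tight, their duals are 0.
The binding rows give the dual system: 2·y_equipment + 5·y_mulch = 49.5 and 5·y_equipment + 6·y_mulch = 75.
Solving: y_equipment = 6, y_mulch = 7.5.
Shadow price of equipment = 6.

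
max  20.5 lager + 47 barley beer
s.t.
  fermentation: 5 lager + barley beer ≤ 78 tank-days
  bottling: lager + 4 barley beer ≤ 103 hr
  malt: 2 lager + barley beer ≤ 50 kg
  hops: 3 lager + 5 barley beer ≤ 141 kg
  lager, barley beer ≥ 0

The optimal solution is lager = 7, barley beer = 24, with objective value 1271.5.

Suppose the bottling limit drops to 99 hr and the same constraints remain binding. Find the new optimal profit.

Check each constraint at x*: fermentation 59/78 (slack 19); bottling 103/103 (tight); malt 38/50 (slack 12); hops 141/141 (tight).
Slack constraints have shadow price 0 (complementary slackness).
The binding rows give the dual system: 1·y_bottling + 3·y_hops = 20.5 and 4·y_bottling + 5·y_hops = 47.
This yields shadow prices y_bottling = 5.5, y_hops = 5.
Δz = y_bottling·Δb = 5.5 × (-4) = -22, so new z* = 1271.5 − 22 = 1249.5.

1249.5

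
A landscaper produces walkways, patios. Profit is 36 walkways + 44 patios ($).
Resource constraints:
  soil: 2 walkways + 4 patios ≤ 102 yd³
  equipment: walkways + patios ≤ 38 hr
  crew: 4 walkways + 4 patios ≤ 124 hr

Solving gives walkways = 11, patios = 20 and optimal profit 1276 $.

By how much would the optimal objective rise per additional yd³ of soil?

Binding: soil and crew. Non-binding: equipment (7 unused).
By complementary slackness, y = 0 for the non-binding constraint.
The binding rows give the dual system: 2·y_soil + 4·y_crew = 36 and 4·y_soil + 4·y_crew = 44.
Solving: y_soil = 4, y_crew = 7.
Shadow price of soil = 4.

4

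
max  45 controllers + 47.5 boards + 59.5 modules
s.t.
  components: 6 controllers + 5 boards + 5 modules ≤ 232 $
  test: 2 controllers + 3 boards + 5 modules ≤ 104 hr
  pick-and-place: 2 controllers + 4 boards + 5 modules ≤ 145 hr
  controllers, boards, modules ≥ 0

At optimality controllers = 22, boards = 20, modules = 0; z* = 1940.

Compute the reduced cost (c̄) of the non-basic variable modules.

-3

At the optimum: components uses 232 of 232 (binding); test uses 104 of 104 (binding); pick-and-place uses 124 of 145 (slack = 21).
By complementary slackness, y = 0 for the non-binding constraint.
From A_Bᵀ y = c: 6·y_components + 2·y_test = 45; 5·y_components + 3·y_test = 47.5.
This yields shadow prices y_components = 5, y_test = 7.5.
Reduced cost of modules: c₃ − yᵀa₃ = 59.5 − (5·5 + 7.5·5) = 59.5 − 62.5 = -3.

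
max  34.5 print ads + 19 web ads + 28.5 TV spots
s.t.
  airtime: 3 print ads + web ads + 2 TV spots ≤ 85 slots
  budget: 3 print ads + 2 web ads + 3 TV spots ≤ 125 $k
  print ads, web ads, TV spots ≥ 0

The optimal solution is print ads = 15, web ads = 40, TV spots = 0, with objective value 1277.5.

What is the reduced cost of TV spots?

Both airtime and budget are binding at x*.
From A_Bᵀ y = c: 3·y_airtime + 3·y_budget = 34.5; 1·y_airtime + 2·y_budget = 19.
Solving: y_airtime = 4, y_budget = 7.5.
Reduced cost of TV spots: c₃ − yᵀa₃ = 28.5 − (4·2 + 7.5·3) = 28.5 − 30.5 = -2.

-2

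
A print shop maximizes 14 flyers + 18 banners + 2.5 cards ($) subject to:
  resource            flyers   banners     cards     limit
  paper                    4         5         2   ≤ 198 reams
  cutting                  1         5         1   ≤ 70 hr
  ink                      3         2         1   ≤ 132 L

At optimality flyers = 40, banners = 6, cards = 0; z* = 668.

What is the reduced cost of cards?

-3.5

Check each constraint at x*: paper 190/198 (slack 8); cutting 70/70 (tight); ink 132/132 (tight).
Since paper is not tight, its dual is 0.
The binding rows give the dual system: 1·y_cutting + 3·y_ink = 14 and 5·y_cutting + 2·y_ink = 18.
This yields shadow prices y_cutting = 2, y_ink = 4.
Reduced cost of cards: c₃ − yᵀa₃ = 2.5 − (2·1 + 4·1) = 2.5 − 6 = -3.5.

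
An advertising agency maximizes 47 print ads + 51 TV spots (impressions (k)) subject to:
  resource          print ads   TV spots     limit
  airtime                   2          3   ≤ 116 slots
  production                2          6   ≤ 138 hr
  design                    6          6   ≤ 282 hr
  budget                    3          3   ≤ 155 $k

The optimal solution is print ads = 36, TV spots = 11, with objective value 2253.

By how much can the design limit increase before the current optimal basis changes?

Binding constraints: production, design. The basis is B = [[2,6],[6,6]] with det -24.
Per unit increase in design, x* moves by d = (0.25, -0.0833).
The basis stays optimal until budget becomes binding; allowable increase = 28 hr.

28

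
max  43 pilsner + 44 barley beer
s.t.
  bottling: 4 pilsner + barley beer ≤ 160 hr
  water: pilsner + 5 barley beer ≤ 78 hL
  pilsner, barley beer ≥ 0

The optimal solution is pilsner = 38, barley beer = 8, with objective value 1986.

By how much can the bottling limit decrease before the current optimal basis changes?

Binding constraints: bottling, water. The basis is B = [[4,1],[1,5]] with det 19.
Per unit decrease in bottling, x* moves by d = (-0.2632, 0.0526).
The basis stays optimal until pilsner reaches 0; allowable decrease = 144.4 hr.

144.4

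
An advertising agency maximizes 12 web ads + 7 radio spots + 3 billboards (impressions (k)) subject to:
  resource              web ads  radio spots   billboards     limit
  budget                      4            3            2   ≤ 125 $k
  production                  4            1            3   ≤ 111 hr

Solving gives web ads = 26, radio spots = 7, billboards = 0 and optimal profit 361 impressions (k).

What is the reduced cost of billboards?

-4

At the optimum: budget uses 125 of 125 (binding); production uses 111 of 111 (binding).
From A_Bᵀ y = c: 4·y_budget + 4·y_production = 12; 3·y_budget + 1·y_production = 7.
Solving: y_budget = 2, y_production = 1.
Reduced cost of billboards: c₃ − yᵀa₃ = 3 − (2·2 + 1·3) = 3 − 7 = -4.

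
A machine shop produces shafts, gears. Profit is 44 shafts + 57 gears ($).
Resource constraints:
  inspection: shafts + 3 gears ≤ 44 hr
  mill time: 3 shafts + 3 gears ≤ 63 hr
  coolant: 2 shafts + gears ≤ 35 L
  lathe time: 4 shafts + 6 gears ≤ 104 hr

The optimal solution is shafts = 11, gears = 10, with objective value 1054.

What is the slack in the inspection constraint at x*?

3

inspection used = 1·11 + 3·10 = 41; slack = 44 − 41 = 3.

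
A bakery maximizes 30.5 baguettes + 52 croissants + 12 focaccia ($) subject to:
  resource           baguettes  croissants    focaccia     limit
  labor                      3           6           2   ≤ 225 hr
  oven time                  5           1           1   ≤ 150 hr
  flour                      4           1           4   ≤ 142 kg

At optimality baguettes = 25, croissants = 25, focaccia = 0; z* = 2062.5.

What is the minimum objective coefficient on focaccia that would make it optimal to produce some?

18

At the optimum: labor uses 225 of 225 (binding); oven time uses 150 of 150 (binding); flour uses 125 of 142 (slack = 17).
By complementary slackness, y = 0 for the non-binding constraint.
Dual feasibility on the basic columns requires 3·y_labor + 5·y_oven time = 30.5, 6·y_labor + 1·y_oven time = 52.
→ y_labor = 8.5 and y_oven time = 1.
focaccia enters the basis when its profit ≥ yᵀa₃ = 8.5·2 + 1·1 = 18.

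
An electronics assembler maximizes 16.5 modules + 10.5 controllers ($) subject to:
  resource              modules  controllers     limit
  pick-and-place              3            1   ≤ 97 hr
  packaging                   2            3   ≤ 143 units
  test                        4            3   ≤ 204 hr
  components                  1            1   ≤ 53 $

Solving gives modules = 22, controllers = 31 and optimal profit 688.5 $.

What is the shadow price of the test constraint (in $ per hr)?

0

Check each constraint at x*: pick-and-place 97/97 (tight); packaging 137/143 (slack 6); test 181/204 (slack 23); components 53/53 (tight).
Slack constraints have shadow price 0 (complementary slackness).
Dual feasibility on the basic columns requires 3·y_pick-and-place + 1·y_components = 16.5, 1·y_pick-and-place + 1·y_components = 10.5.
Solving: y_pick-and-place = 3, y_components = 7.5.
Shadow price of test = 0.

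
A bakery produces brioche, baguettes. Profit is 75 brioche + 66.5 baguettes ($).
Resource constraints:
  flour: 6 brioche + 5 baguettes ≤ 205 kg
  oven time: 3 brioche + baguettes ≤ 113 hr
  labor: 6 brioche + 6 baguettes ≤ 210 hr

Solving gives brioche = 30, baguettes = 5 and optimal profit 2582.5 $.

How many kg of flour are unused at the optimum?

0

flour used = 6·30 + 5·5 = 205; slack = 205 − 205 = 0.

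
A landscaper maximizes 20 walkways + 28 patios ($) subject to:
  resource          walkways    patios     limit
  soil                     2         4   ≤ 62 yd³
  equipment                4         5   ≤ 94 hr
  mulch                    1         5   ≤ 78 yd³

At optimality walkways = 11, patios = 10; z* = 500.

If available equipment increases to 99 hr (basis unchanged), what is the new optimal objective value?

520

Binding: soil and equipment. Non-binding: mulch (17 unused).
Since mulch is not tight, its dual is 0.
From A_Bᵀ y = c: 2·y_soil + 4·y_equipment = 20; 4·y_soil + 5·y_equipment = 28.
This yields shadow prices y_soil = 2, y_equipment = 4.
Δz = y_equipment·Δb = 4 × (5) = 20, so new z* = 500 + 20 = 520.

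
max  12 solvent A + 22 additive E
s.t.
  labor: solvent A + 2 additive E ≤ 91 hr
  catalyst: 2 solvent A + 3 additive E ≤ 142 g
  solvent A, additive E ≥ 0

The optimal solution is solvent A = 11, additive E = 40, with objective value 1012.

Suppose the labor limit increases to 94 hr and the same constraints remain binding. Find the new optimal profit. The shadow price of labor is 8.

1036

Δb = 3, so new z* = 1012 + (8)·(3) = 1012 + 24 = 1036.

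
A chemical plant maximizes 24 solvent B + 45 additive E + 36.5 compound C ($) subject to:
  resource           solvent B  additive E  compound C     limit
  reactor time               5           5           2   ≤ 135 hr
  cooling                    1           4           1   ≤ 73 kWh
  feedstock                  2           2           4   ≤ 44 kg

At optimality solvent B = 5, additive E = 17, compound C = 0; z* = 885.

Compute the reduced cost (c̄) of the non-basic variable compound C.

-4.5

At the optimum: reactor time uses 110 of 135 (slack = 25); cooling uses 73 of 73 (binding); feedstock uses 44 of 44 (binding).
By complementary slackness, y = 0 for the non-binding constraint.
Dual feasibility on the basic columns requires 1·y_cooling + 2·y_feedstock = 24, 4·y_cooling + 2·y_feedstock = 45.
→ y_cooling = 7 and y_feedstock = 8.5.
Reduced cost of compound C: c₃ − yᵀa₃ = 36.5 − (7·1 + 8.5·4) = 36.5 − 41 = -4.5.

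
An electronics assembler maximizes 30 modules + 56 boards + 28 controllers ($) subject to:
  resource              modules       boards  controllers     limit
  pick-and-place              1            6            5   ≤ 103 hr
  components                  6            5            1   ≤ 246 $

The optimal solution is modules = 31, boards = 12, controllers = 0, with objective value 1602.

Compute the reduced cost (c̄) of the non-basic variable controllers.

Check each constraint at x*: pick-and-place 103/103 (tight); components 246/246 (tight).
Dual feasibility on the basic columns requires 1·y_pick-and-place + 6·y_components = 30, 6·y_pick-and-place + 5·y_components = 56.
→ y_pick-and-place = 6 and y_components = 4.
Reduced cost of controllers: c₃ − yᵀa₃ = 28 − (6·5 + 4·1) = 28 − 34 = -6.

-6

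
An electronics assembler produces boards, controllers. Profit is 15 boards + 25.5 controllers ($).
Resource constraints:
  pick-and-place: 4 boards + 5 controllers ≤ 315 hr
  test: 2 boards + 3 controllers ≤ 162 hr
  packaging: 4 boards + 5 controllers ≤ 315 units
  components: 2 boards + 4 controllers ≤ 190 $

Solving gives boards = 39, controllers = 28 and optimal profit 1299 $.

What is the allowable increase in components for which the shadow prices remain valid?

Binding constraints: test, components. The basis is B = [[2,3],[2,4]] with det 2.
Per unit increase in components, x* moves by d = (-1.5, 1).
The basis stays optimal until boards reaches 0; allowable increase = 26 $.

26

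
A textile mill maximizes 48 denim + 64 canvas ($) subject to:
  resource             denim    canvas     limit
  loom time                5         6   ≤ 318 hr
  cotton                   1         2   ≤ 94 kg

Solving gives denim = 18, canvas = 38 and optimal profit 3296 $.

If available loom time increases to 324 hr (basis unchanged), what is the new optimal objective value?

3344

Check each constraint at x*: loom time 318/318 (tight); cotton 94/94 (tight).
From A_Bᵀ y = c: 5·y_loom time + 1·y_cotton = 48; 6·y_loom time + 2·y_cotton = 64.
Solving: y_loom time = 8, y_cotton = 8.
Δz = y_loom time·Δb = 8 × (6) = 48, so new z* = 3296 + 48 = 3344.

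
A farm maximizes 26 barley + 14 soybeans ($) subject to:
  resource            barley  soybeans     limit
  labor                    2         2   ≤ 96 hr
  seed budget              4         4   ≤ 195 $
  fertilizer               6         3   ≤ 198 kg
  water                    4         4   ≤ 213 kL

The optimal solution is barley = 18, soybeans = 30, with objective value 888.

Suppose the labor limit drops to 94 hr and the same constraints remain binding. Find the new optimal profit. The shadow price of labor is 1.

886

Δb = -2, so new z* = 888 + (1)·(-2) = 888 − 2 = 886.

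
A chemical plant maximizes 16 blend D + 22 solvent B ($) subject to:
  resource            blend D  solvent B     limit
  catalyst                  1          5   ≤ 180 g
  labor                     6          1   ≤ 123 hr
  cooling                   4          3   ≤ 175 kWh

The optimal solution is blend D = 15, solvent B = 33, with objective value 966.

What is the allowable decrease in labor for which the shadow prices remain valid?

87

Binding constraints: catalyst, labor. The basis is B = [[1,5],[6,1]] with det -29.
Per unit decrease in labor, x* moves by d = (-0.1724, 0.0345).
The basis stays optimal until blend D reaches 0; allowable decrease = 87 hr.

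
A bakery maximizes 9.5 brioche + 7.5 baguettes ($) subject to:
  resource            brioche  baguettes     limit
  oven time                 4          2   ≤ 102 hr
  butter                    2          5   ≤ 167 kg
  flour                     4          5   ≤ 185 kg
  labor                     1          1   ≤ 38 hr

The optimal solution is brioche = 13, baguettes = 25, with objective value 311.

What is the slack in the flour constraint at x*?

8

flour used = 4·13 + 5·25 = 177; slack = 185 − 177 = 8.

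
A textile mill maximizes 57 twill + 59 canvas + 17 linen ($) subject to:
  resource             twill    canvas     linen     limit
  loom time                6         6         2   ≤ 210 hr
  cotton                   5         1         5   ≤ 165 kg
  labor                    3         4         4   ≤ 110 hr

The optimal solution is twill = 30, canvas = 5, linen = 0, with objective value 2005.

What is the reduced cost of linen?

Binding: loom time and labor. Non-binding: cotton (10 unused).
Slack constraints have shadow price 0 (complementary slackness).
From A_Bᵀ y = c: 6·y_loom time + 3·y_labor = 57; 6·y_loom time + 4·y_labor = 59.
→ y_loom time = 8.5 and y_labor = 2.
Reduced cost of linen: c₃ − yᵀa₃ = 17 − (8.5·2 + 2·4) = 17 − 25 = -8.

-8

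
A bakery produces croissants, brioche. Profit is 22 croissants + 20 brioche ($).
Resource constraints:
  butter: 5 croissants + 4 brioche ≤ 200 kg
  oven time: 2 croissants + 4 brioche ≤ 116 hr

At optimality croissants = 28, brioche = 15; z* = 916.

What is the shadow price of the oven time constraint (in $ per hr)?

1

Both butter and oven time are binding at x*.
From A_Bᵀ y = c: 5·y_butter + 2·y_oven time = 22; 4·y_butter + 4·y_oven time = 20.
→ y_butter = 4 and y_oven time = 1.
Shadow price of oven time = 1.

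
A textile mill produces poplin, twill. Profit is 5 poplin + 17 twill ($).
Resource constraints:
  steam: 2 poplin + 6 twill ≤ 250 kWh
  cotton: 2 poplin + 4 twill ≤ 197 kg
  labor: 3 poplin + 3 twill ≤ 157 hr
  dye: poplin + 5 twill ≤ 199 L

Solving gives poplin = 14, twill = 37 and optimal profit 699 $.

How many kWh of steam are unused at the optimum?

0

steam used = 2·14 + 6·37 = 250; slack = 250 − 250 = 0.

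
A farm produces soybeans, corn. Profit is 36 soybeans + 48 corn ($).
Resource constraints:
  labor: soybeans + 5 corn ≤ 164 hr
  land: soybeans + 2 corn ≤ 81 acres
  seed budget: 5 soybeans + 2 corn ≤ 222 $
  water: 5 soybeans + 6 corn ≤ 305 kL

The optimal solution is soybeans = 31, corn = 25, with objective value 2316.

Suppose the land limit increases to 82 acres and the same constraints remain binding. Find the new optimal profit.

At the optimum: labor uses 156 of 164 (slack = 8); land uses 81 of 81 (binding); seed budget uses 205 of 222 (slack = 17); water uses 305 of 305 (binding).
By complementary slackness, y = 0 for the non-binding constraints.
The binding rows give the dual system: 1·y_land + 5·y_water = 36 and 2·y_land + 6·y_water = 48.
This yields shadow prices y_land = 6, y_water = 6.
Δz = y_land·Δb = 6 × (1) = 6, so new z* = 2316 + 6 = 2322.

2322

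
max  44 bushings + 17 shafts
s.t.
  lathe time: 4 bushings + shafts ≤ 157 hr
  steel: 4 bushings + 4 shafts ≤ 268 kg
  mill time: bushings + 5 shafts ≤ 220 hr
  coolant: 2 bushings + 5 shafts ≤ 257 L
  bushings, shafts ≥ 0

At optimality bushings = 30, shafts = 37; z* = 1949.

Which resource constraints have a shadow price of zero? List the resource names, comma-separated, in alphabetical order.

coolant, mill time

lathe time: 157/157 (binding)
steel: 268/268 (binding)
mill time: 215/220 (slack 5)
coolant: 245/257 (slack 12)
By complementary slackness, a constraint with positive slack has shadow price 0 → coolant, mill time.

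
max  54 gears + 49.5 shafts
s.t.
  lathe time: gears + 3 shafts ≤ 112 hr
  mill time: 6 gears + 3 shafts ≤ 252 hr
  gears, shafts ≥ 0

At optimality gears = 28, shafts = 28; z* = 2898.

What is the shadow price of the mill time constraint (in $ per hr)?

7.5

Check each constraint at x*: lathe time 112/112 (tight); mill time 252/252 (tight).
From A_Bᵀ y = c: 1·y_lathe time + 6·y_mill time = 54; 3·y_lathe time + 3·y_mill time = 49.5.
This yields shadow prices y_lathe time = 9, y_mill time = 7.5.
Shadow price of mill time = 7.5.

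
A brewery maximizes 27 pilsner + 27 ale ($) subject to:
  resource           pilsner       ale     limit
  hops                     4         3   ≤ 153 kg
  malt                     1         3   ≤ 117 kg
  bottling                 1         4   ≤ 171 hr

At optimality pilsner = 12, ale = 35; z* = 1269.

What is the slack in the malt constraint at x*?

0

malt used = 1·12 + 3·35 = 117; slack = 117 − 117 = 0.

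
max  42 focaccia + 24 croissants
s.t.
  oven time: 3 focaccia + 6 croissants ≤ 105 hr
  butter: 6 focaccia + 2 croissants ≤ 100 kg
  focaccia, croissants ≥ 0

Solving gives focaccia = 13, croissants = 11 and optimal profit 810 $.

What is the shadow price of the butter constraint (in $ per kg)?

Check each constraint at x*: oven time 105/105 (tight); butter 100/100 (tight).
Dual feasibility on the basic columns requires 3·y_oven time + 6·y_butter = 42, 6·y_oven time + 2·y_butter = 24.
→ y_oven time = 2 and y_butter = 6.
Shadow price of butter = 6.

6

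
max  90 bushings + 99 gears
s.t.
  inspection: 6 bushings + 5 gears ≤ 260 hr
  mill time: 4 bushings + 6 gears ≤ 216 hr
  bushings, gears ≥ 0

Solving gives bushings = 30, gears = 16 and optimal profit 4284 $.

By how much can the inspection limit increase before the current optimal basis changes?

64

Binding constraints: inspection, mill time. The basis is B = [[6,5],[4,6]] with det 16.
Per unit increase in inspection, x* moves by d = (0.375, -0.25).
The basis stays optimal until gears reaches 0; allowable increase = 64 hr.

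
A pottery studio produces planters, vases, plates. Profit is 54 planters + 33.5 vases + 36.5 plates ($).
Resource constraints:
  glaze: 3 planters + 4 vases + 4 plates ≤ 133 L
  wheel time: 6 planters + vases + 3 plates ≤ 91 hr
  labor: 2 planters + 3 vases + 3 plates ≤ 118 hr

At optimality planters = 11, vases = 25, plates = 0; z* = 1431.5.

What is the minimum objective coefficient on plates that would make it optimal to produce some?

44.5

Binding: glaze and wheel time. Non-binding: labor (21 unused).
By complementary slackness, y = 0 for the non-binding constraint.
From A_Bᵀ y = c: 3·y_glaze + 6·y_wheel time = 54; 4·y_glaze + 1·y_wheel time = 33.5.
→ y_glaze = 7 and y_wheel time = 5.5.
plates enters the basis when its profit ≥ yᵀa₃ = 7·4 + 5.5·3 = 44.5.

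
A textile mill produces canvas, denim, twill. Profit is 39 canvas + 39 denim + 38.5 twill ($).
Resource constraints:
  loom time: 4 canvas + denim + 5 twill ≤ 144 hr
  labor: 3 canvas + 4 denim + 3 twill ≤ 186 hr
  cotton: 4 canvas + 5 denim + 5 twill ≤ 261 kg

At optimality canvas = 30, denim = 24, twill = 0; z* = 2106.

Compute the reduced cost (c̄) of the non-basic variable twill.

At the optimum: loom time uses 144 of 144 (binding); labor uses 186 of 186 (binding); cotton uses 240 of 261 (slack = 21).
By complementary slackness, y = 0 for the non-binding constraint.
The binding rows give the dual system: 4·y_loom time + 3·y_labor = 39 and 1·y_loom time + 4·y_labor = 39.
Solving: y_loom time = 3, y_labor = 9.
Reduced cost of twill: c₃ − yᵀa₃ = 38.5 − (3·5 + 9·3) = 38.5 − 42 = -3.5.

-3.5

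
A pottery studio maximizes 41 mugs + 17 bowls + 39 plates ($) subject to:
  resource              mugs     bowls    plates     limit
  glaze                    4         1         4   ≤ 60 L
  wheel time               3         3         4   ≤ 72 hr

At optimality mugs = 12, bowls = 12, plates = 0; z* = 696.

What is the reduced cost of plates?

-5

Check each constraint at x*: glaze 60/60 (tight); wheel time 72/72 (tight).
Dual feasibility on the basic columns requires 4·y_glaze + 3·y_wheel time = 41, 1·y_glaze + 3·y_wheel time = 17.
→ y_glaze = 8 and y_wheel time = 3.
Reduced cost of plates: c₃ − yᵀa₃ = 39 − (8·4 + 3·4) = 39 − 44 = -5.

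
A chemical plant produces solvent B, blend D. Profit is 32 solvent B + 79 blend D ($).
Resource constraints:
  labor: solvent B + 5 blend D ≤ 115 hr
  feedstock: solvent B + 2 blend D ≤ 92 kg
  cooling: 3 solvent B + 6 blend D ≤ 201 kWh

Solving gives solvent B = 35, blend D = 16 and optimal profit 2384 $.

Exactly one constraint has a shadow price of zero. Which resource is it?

labor: 115/115 (binding)
feedstock: 67/92 (slack 25)
cooling: 201/201 (binding)
By complementary slackness, a constraint with positive slack has shadow price 0 → feedstock.

feedstock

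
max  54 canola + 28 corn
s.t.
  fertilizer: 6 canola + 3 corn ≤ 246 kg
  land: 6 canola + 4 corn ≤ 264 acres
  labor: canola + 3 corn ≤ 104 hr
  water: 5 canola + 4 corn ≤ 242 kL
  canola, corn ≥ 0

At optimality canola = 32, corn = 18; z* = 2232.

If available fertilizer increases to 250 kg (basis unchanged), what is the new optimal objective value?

At the optimum: fertilizer uses 246 of 246 (binding); land uses 264 of 264 (binding); labor uses 86 of 104 (slack = 18); water uses 232 of 242 (slack = 10).
Since labor, water are not tight, their duals are 0.
The binding rows give the dual system: 6·y_fertilizer + 6·y_land = 54 and 3·y_fertilizer + 4·y_land = 28.
This yields shadow prices y_fertilizer = 8, y_land = 1.
Δz = y_fertilizer·Δb = 8 × (4) = 32, so new z* = 2232 + 32 = 2264.

2264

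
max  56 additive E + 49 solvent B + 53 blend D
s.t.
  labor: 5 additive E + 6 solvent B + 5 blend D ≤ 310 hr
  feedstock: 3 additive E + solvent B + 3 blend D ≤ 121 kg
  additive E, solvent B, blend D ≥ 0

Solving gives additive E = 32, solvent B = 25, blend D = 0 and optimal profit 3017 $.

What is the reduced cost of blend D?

-3

At the optimum: labor uses 310 of 310 (binding); feedstock uses 121 of 121 (binding).
The binding rows give the dual system: 5·y_labor + 3·y_feedstock = 56 and 6·y_labor + 1·y_feedstock = 49.
→ y_labor = 7 and y_feedstock = 7.
Reduced cost of blend D: c₃ − yᵀa₃ = 53 − (7·5 + 7·3) = 53 − 56 = -3.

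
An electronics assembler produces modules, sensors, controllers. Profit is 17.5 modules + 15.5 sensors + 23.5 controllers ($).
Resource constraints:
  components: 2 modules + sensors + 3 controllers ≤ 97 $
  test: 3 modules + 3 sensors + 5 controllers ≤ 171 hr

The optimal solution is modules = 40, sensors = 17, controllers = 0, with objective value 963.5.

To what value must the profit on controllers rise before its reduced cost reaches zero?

At the optimum: components uses 97 of 97 (binding); test uses 171 of 171 (binding).
Dual feasibility on the basic columns requires 2·y_components + 3·y_test = 17.5, 1·y_components + 3·y_test = 15.5.
Solving: y_components = 2, y_test = 4.5.
controllers enters the basis when its profit ≥ yᵀa₃ = 2·3 + 4.5·5 = 28.5.

28.5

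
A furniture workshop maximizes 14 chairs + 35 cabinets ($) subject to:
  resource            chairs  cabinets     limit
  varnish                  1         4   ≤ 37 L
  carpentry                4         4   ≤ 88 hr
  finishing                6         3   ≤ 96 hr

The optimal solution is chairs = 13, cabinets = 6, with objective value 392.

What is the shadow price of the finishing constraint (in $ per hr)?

1

Check each constraint at x*: varnish 37/37 (tight); carpentry 76/88 (slack 12); finishing 96/96 (tight).
By complementary slackness, y = 0 for the non-binding constraint.
Dual feasibility on the basic columns requires 1·y_varnish + 6·y_finishing = 14, 4·y_varnish + 3·y_finishing = 35.
→ y_varnish = 8 and y_finishing = 1.
Shadow price of finishing = 1.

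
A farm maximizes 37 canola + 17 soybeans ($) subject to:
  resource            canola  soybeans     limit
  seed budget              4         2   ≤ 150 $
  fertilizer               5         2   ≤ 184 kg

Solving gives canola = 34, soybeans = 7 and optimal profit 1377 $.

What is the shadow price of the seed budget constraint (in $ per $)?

At the optimum: seed budget uses 150 of 150 (binding); fertilizer uses 184 of 184 (binding).
The binding rows give the dual system: 4·y_seed budget + 5·y_fertilizer = 37 and 2·y_seed budget + 2·y_fertilizer = 17.
This yields shadow prices y_seed budget = 5.5, y_fertilizer = 3.
Shadow price of seed budget = 5.5.

5.5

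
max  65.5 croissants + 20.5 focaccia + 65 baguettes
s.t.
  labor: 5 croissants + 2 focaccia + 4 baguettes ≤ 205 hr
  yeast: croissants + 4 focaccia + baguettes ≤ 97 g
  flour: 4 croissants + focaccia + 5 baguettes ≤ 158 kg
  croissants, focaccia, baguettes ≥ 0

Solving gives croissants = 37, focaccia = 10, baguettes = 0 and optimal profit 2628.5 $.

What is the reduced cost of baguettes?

-4.5

Check each constraint at x*: labor 205/205 (tight); yeast 77/97 (slack 20); flour 158/158 (tight).
Slack constraints have shadow price 0 (complementary slackness).
The binding rows give the dual system: 5·y_labor + 4·y_flour = 65.5 and 2·y_labor + 1·y_flour = 20.5.
Solving: y_labor = 5.5, y_flour = 9.5.
Reduced cost of baguettes: c₃ − yᵀa₃ = 65 − (5.5·4 + 9.5·5) = 65 − 69.5 = -4.5.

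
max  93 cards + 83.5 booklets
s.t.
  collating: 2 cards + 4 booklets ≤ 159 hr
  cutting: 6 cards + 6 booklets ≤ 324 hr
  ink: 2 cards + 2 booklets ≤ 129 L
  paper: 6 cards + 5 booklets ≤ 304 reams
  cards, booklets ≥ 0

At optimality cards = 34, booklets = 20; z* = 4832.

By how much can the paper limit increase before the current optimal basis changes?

Binding constraints: cutting, paper. The basis is B = [[6,6],[6,5]] with det -6.
Per unit increase in paper, x* moves by d = (1, -1).
The basis stays optimal until booklets reaches 0; allowable increase = 20 reams.

20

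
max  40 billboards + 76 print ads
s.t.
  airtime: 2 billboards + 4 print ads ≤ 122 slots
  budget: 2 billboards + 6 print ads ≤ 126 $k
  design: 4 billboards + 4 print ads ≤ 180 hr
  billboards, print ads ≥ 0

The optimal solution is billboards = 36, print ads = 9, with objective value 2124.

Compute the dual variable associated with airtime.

Binding: budget and design. Non-binding: airtime (14 unused).
Since airtime is not tight, its dual is 0.
The binding rows give the dual system: 2·y_budget + 4·y_design = 40 and 6·y_budget + 4·y_design = 76.
This yields shadow prices y_budget = 9, y_design = 5.5.
Shadow price of airtime = 0.

0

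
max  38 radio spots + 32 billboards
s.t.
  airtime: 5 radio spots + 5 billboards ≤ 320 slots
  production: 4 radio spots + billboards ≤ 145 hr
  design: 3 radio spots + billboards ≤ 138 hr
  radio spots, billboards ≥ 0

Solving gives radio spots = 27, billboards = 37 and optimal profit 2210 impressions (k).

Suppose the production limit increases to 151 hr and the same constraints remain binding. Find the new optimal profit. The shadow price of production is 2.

Δb = 6, so new z* = 2210 + (2)·(6) = 2210 + 12 = 2222.

2222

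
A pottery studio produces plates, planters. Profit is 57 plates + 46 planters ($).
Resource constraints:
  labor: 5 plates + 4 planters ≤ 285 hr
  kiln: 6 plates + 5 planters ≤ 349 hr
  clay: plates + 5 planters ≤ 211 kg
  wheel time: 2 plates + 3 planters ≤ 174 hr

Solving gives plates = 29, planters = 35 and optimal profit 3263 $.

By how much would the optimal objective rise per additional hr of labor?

9

Check each constraint at x*: labor 285/285 (tight); kiln 349/349 (tight); clay 204/211 (slack 7); wheel time 163/174 (slack 11).
Slack constraints have shadow price 0 (complementary slackness).
The binding rows give the dual system: 5·y_labor + 6·y_kiln = 57 and 4·y_labor + 5·y_kiln = 46.
→ y_labor = 9 and y_kiln = 2.
Shadow price of labor = 9.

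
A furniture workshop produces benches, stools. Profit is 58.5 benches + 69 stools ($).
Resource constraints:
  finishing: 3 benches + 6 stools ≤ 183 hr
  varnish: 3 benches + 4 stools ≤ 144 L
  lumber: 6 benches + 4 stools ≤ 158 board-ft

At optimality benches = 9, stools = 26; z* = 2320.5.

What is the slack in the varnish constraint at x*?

13

varnish used = 3·9 + 4·26 = 131; slack = 144 − 131 = 13.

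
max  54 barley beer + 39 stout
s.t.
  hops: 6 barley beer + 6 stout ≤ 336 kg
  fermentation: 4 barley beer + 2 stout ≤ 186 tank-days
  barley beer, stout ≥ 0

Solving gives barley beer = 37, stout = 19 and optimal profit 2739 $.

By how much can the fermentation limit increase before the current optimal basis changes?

Binding constraints: hops, fermentation. The basis is B = [[6,6],[4,2]] with det -12.
Per unit increase in fermentation, x* moves by d = (0.5, -0.5).
The basis stays optimal until stout reaches 0; allowable increase = 38 tank-days.

38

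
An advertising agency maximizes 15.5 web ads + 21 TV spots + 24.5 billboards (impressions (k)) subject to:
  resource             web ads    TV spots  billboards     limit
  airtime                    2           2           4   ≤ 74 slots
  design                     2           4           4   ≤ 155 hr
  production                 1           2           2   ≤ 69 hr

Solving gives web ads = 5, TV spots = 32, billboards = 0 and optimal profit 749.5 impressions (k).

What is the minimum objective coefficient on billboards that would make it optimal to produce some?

31

At the optimum: airtime uses 74 of 74 (binding); design uses 138 of 155 (slack = 17); production uses 69 of 69 (binding).
Since design is not tight, its dual is 0.
From A_Bᵀ y = c: 2·y_airtime + 1·y_production = 15.5; 2·y_airtime + 2·y_production = 21.
→ y_airtime = 5 and y_production = 5.5.
billboards enters the basis when its profit ≥ yᵀa₃ = 5·4 + 5.5·2 = 31.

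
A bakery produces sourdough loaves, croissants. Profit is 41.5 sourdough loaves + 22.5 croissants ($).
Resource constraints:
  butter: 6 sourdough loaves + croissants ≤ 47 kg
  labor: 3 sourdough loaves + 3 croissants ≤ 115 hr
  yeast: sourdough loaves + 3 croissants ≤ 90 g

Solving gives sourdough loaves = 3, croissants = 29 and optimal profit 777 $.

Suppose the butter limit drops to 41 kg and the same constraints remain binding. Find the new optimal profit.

741

At the optimum: butter uses 47 of 47 (binding); labor uses 96 of 115 (slack = 19); yeast uses 90 of 90 (binding).
Since labor is not tight, its dual is 0.
From A_Bᵀ y = c: 6·y_butter + 1·y_yeast = 41.5; 1·y_butter + 3·y_yeast = 22.5.
Solving: y_butter = 6, y_yeast = 5.5.
Δz = y_butter·Δb = 6 × (-6) = -36, so new z* = 777 − 36 = 741.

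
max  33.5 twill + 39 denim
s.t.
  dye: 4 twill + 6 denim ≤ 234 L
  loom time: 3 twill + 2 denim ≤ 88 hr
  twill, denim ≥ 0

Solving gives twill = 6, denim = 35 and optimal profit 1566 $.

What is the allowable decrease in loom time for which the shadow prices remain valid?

Binding constraints: dye, loom time. The basis is B = [[4,6],[3,2]] with det -10.
Per unit decrease in loom time, x* moves by d = (-0.6, 0.4).
The basis stays optimal until twill reaches 0; allowable decrease = 10 hr.

10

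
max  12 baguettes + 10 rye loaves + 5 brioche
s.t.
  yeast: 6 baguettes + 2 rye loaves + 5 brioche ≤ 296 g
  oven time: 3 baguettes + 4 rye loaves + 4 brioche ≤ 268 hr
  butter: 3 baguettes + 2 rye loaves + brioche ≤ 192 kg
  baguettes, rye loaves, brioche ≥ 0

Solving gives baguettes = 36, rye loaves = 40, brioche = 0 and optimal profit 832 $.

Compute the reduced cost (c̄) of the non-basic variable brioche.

-8

Check each constraint at x*: yeast 296/296 (tight); oven time 268/268 (tight); butter 188/192 (slack 4).
Slack constraints have shadow price 0 (complementary slackness).
The binding rows give the dual system: 6·y_yeast + 3·y_oven time = 12 and 2·y_yeast + 4·y_oven time = 10.
This yields shadow prices y_yeast = 1, y_oven time = 2.
Reduced cost of brioche: c₃ − yᵀa₃ = 5 − (1·5 + 2·4) = 5 − 13 = -8.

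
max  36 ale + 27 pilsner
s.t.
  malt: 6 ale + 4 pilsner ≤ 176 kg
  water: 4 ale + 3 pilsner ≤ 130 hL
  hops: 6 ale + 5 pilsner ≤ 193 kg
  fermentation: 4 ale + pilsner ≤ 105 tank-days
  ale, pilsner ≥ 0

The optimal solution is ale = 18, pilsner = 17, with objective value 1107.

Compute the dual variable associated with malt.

3

Check each constraint at x*: malt 176/176 (tight); water 123/130 (slack 7); hops 193/193 (tight); fermentation 89/105 (slack 16).
By complementary slackness, y = 0 for the non-binding constraints.
The binding rows give the dual system: 6·y_malt + 6·y_hops = 36 and 4·y_malt + 5·y_hops = 27.
→ y_malt = 3 and y_hops = 3.
Shadow price of malt = 3.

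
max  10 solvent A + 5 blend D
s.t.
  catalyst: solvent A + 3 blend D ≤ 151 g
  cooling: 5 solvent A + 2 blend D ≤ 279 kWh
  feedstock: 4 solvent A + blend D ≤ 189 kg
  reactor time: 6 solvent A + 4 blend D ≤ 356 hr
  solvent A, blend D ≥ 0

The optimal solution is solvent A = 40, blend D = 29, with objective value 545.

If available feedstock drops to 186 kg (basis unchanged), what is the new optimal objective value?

Check each constraint at x*: catalyst 127/151 (slack 24); cooling 258/279 (slack 21); feedstock 189/189 (tight); reactor time 356/356 (tight).
Since catalyst, cooling are not tight, their duals are 0.
From A_Bᵀ y = c: 4·y_feedstock + 6·y_reactor time = 10; 1·y_feedstock + 4·y_reactor time = 5.
→ y_feedstock = 1 and y_reactor time = 1.
Δz = y_feedstock·Δb = 1 × (-3) = -3, so new z* = 545 − 3 = 542.

542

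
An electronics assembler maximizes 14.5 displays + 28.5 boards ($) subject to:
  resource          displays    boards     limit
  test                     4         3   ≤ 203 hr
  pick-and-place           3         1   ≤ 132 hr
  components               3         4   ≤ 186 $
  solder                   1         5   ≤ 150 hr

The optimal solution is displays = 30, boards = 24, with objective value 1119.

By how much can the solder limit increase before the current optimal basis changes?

82.5

Binding constraints: components, solder. The basis is B = [[3,4],[1,5]] with det 11.
Per unit increase in solder, x* moves by d = (-0.3636, 0.2727).
The basis stays optimal until displays reaches 0; allowable increase = 82.5 hr.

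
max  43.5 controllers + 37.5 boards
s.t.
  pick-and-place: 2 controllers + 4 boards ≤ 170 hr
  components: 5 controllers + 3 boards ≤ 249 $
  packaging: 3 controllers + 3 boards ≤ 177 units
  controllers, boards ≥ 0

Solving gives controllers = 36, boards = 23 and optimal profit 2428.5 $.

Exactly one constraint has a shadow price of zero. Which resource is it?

pick-and-place

pick-and-place: 164/170 (slack 6)
components: 249/249 (binding)
packaging: 177/177 (binding)
By complementary slackness, a constraint with positive slack has shadow price 0 → pick-and-place.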